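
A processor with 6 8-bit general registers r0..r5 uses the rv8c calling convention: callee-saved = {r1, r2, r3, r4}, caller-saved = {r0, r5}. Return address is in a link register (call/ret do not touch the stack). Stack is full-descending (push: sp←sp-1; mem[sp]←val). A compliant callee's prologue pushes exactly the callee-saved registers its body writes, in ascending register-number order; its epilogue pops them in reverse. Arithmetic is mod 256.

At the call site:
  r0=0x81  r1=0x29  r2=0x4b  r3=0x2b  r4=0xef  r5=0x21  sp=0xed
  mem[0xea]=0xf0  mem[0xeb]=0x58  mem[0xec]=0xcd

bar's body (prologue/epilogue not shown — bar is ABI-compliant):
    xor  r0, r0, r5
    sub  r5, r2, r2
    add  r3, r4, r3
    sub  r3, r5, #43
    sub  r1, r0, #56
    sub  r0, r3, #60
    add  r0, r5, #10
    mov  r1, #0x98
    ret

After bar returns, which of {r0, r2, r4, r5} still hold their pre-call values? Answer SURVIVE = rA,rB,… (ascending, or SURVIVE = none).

prologue: push r1 → mem[0xec]=0x29, sp=0xec
prologue: push r3 → mem[0xeb]=0x2b, sp=0xeb
body[0] xor  r0, r0, r5 → r0=0xa0
body[1] sub  r5, r2, r2 → r5=0x00
body[2] add  r3, r4, r3 → r3=0x1a
body[3] sub  r3, r5, #43 → r3=0xd5
body[4] sub  r1, r0, #56 → r1=0x68
body[5] sub  r0, r3, #60 → r0=0x99
body[6] add  r0, r5, #10 → r0=0x0a
body[7] mov  r1, #0x98 → r1=0x98
epilogue: pop r3=0x2b, sp=0xec
epilogue: pop r1=0x29, sp=0xed
r0: caller-saved, written=True
r2: callee-saved, written=False
r4: callee-saved, written=False
r5: caller-saved, written=True

SURVIVE = r2,r4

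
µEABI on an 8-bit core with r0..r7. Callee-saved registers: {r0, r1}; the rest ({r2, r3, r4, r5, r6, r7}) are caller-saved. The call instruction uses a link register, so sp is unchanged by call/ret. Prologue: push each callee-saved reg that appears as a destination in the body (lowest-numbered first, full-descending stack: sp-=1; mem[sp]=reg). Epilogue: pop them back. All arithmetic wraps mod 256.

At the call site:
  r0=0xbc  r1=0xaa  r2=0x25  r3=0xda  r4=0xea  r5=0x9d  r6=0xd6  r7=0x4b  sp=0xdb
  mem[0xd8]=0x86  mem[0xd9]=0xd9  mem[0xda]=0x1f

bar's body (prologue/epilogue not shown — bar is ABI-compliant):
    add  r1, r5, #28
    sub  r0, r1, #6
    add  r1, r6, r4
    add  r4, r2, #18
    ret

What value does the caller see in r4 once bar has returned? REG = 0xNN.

prologue: push r0 -> mem[0xda]=0xbc, sp=0xda
prologue: push r1 -> mem[0xd9]=0xaa, sp=0xd9
body[0] add  r1, r5, #28 -> r1=0xb9
body[1] sub  r0, r1, #6 -> r0=0xb3
body[2] add  r1, r6, r4 -> r1=0xc0
body[3] add  r4, r2, #18 -> r4=0x37
epilogue: pop r1=0xaa, sp=0xda
epilogue: pop r0=0xbc, sp=0xdb
r4 is caller-saved -> body value

REG = 0x37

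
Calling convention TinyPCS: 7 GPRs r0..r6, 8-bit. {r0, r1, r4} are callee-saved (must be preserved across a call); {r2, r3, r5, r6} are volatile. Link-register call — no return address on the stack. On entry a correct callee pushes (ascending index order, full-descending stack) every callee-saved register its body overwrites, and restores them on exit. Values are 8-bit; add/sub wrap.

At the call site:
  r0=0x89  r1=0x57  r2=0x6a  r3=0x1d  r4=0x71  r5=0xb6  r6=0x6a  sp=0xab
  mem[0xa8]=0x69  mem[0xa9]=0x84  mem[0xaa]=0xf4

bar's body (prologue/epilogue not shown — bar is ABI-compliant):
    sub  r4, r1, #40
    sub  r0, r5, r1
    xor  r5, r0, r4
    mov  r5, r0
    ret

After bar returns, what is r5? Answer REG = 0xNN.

REG = 0x5f

prologue: push r0 → mem[0xaa]=0x89, sp=0xaa
prologue: push r4 → mem[0xa9]=0x71, sp=0xa9
body[0] sub  r4, r1, #40 → r4=0x2f
body[1] sub  r0, r5, r1 → r0=0x5f
body[2] xor  r5, r0, r4 → r5=0x70
body[3] mov  r5, r0 → r5=0x5f
epilogue: pop r4=0x71, sp=0xaa
epilogue: pop r0=0x89, sp=0xab
r5 is caller-saved → body value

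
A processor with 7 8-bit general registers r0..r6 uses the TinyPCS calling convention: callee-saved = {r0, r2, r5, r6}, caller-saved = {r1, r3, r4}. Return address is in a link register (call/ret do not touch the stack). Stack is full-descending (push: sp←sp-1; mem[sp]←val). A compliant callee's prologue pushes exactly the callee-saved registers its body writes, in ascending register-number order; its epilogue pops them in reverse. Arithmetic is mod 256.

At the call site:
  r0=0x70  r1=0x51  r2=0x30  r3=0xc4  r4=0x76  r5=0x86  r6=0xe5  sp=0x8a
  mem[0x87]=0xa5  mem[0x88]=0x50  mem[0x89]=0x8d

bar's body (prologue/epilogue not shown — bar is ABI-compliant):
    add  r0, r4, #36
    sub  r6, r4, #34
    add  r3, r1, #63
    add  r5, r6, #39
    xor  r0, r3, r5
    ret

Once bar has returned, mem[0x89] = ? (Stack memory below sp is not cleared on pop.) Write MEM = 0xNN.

prologue: push r0 → mem[0x89]=0x70, sp=0x89
prologue: push r5 → mem[0x88]=0x86, sp=0x88
prologue: push r6 → mem[0x87]=0xe5, sp=0x87
body[0] add  r0, r4, #36 → r0=0x9a
body[1] sub  r6, r4, #34 → r6=0x54
body[2] add  r3, r1, #63 → r3=0x90
body[3] add  r5, r6, #39 → r5=0x7b
body[4] xor  r0, r3, r5 → r0=0xeb
epilogue: pop r6=0xe5, sp=0x88
epilogue: pop r5=0x86, sp=0x89
epilogue: pop r0=0x70, sp=0x8a
prologue pushed ['r0', 'r5', 'r6'] at ['0x89', '0x88', '0x87']

MEM = 0x70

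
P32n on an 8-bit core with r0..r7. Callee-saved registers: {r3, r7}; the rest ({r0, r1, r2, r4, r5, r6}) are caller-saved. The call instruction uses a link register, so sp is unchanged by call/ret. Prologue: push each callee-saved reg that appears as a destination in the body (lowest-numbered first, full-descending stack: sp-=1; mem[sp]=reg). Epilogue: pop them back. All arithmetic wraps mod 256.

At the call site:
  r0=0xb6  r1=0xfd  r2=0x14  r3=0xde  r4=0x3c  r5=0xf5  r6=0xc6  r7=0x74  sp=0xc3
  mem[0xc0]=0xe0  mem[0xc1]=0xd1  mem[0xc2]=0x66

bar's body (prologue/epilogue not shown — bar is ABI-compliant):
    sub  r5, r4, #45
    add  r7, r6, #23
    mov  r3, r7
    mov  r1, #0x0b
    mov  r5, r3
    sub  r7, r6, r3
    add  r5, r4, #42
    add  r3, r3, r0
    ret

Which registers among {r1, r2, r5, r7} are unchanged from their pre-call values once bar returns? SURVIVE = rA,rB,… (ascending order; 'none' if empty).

prologue: push r3 -> mem[0xc2]=0xde, sp=0xc2
prologue: push r7 -> mem[0xc1]=0x74, sp=0xc1
body[0] sub  r5, r4, #45 -> r5=0x0f
body[1] add  r7, r6, #23 -> r7=0xdd
body[2] mov  r3, r7 -> r3=0xdd
body[3] mov  r1, #0x0b -> r1=0x0b
body[4] mov  r5, r3 -> r5=0xdd
body[5] sub  r7, r6, r3 -> r7=0xe9
body[6] add  r5, r4, #42 -> r5=0x66
body[7] add  r3, r3, r0 -> r3=0x93
epilogue: pop r7=0x74, sp=0xc2
epilogue: pop r3=0xde, sp=0xc3
r1: caller-saved, written=True
r2: caller-saved, written=False
r5: caller-saved, written=True
r7: callee-saved, written=True

SURVIVE = r2,r7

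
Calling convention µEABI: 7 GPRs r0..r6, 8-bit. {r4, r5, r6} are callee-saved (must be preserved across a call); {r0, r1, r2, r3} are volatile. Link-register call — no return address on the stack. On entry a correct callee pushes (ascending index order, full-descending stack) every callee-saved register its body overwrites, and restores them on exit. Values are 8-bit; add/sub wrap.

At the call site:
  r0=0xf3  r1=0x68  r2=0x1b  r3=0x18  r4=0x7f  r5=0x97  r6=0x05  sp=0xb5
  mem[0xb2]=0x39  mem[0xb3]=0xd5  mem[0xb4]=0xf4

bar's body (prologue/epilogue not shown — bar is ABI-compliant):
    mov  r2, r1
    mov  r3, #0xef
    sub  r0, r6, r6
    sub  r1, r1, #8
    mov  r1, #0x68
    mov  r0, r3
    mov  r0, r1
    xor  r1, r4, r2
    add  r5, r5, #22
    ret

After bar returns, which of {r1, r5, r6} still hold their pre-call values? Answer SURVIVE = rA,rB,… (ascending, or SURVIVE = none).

prologue: push r5 → mem[0xb4]=0x97, sp=0xb4
body[0] mov  r2, r1 → r2=0x68
body[1] mov  r3, #0xef → r3=0xef
body[2] sub  r0, r6, r6 → r0=0x00
body[3] sub  r1, r1, #8 → r1=0x60
body[4] mov  r1, #0x68 → r1=0x68
body[5] mov  r0, r3 → r0=0xef
body[6] mov  r0, r1 → r0=0x68
body[7] xor  r1, r4, r2 → r1=0x17
body[8] add  r5, r5, #22 → r5=0xad
epilogue: pop r5=0x97, sp=0xb5
r1: caller-saved, written=True
r5: callee-saved, written=True
r6: callee-saved, written=False

SURVIVE = r5,r6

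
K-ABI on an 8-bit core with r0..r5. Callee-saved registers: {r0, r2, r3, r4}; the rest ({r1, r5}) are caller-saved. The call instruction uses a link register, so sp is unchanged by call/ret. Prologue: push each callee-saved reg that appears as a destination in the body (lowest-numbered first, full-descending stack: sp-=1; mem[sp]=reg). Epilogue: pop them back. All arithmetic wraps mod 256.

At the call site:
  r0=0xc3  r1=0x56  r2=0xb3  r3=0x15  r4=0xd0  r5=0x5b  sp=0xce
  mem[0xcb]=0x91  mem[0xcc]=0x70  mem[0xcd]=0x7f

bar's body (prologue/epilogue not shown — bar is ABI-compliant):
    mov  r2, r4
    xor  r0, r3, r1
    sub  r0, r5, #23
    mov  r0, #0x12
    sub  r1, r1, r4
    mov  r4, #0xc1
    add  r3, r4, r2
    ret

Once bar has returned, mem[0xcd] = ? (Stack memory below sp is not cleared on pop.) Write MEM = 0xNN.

MEM = 0xc3

prologue: push r0 -> mem[0xcd]=0xc3, sp=0xcd
prologue: push r2 -> mem[0xcc]=0xb3, sp=0xcc
prologue: push r3 -> mem[0xcb]=0x15, sp=0xcb
prologue: push r4 -> mem[0xca]=0xd0, sp=0xca
body[0] mov  r2, r4 -> r2=0xd0
body[1] xor  r0, r3, r1 -> r0=0x43
body[2] sub  r0, r5, #23 -> r0=0x44
body[3] mov  r0, #0x12 -> r0=0x12
body[4] sub  r1, r1, r4 -> r1=0x86
body[5] mov  r4, #0xc1 -> r4=0xc1
body[6] add  r3, r4, r2 -> r3=0x91
epilogue: pop r4=0xd0, sp=0xcb
epilogue: pop r3=0x15, sp=0xcc
epilogue: pop r2=0xb3, sp=0xcd
epilogue: pop r0=0xc3, sp=0xce
prologue pushed ['r0', 'r2', 'r3', 'r4'] at ['0xcd', '0xcc', '0xcb', '0xca']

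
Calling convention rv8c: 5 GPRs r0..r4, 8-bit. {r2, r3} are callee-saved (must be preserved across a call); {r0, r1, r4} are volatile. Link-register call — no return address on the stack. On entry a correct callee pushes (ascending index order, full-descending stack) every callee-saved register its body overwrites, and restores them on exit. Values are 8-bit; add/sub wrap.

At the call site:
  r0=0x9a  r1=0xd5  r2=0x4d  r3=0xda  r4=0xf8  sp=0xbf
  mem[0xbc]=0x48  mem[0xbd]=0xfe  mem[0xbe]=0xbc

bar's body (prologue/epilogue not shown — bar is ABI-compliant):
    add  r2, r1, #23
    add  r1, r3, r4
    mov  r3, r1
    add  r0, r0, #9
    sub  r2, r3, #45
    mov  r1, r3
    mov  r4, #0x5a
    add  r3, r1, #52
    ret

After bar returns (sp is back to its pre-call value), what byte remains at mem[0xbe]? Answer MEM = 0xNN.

MEM = 0x4d

prologue: push r2 -> mem[0xbe]=0x4d, sp=0xbe
prologue: push r3 -> mem[0xbd]=0xda, sp=0xbd
body[0] add  r2, r1, #23 -> r2=0xec
body[1] add  r1, r3, r4 -> r1=0xd2
body[2] mov  r3, r1 -> r3=0xd2
body[3] add  r0, r0, #9 -> r0=0xa3
body[4] sub  r2, r3, #45 -> r2=0xa5
body[5] mov  r1, r3 -> r1=0xd2
body[6] mov  r4, #0x5a -> r4=0x5a
body[7] add  r3, r1, #52 -> r3=0x06
epilogue: pop r3=0xda, sp=0xbe
epilogue: pop r2=0x4d, sp=0xbf
prologue pushed ['r2', 'r3'] at ['0xbe', '0xbd']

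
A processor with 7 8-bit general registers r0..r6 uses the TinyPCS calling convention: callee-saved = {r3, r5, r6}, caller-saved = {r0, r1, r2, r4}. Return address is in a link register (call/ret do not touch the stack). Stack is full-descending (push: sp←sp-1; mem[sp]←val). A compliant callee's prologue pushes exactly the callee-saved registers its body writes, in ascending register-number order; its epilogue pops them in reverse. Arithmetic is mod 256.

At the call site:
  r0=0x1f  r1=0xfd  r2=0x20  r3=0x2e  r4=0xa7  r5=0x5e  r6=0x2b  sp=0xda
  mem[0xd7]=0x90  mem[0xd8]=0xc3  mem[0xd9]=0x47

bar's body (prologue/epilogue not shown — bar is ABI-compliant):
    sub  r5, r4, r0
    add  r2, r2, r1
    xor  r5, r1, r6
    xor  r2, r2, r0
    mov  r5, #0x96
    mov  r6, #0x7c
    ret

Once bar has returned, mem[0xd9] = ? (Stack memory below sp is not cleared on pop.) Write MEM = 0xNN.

prologue: push r5 → mem[0xd9]=0x5e, sp=0xd9
prologue: push r6 → mem[0xd8]=0x2b, sp=0xd8
body[0] sub  r5, r4, r0 → r5=0x88
body[1] add  r2, r2, r1 → r2=0x1d
body[2] xor  r5, r1, r6 → r5=0xd6
body[3] xor  r2, r2, r0 → r2=0x02
body[4] mov  r5, #0x96 → r5=0x96
body[5] mov  r6, #0x7c → r6=0x7c
epilogue: pop r6=0x2b, sp=0xd9
epilogue: pop r5=0x5e, sp=0xda
prologue pushed ['r5', 'r6'] at ['0xd9', '0xd8']

MEM = 0x5e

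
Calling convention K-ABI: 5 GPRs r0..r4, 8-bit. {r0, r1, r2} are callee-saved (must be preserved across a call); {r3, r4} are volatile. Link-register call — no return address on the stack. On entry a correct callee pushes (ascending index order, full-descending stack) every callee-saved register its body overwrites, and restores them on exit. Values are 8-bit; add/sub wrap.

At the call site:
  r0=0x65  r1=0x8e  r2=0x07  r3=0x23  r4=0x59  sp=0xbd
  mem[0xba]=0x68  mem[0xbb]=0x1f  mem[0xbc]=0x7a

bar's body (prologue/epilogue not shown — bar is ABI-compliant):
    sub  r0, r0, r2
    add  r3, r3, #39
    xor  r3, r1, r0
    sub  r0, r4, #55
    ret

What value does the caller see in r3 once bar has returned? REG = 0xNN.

prologue: push r0 -> mem[0xbc]=0x65, sp=0xbc
body[0] sub  r0, r0, r2 -> r0=0x5e
body[1] add  r3, r3, #39 -> r3=0x4a
body[2] xor  r3, r1, r0 -> r3=0xd0
body[3] sub  r0, r4, #55 -> r0=0x22
epilogue: pop r0=0x65, sp=0xbd
r3 is caller-saved -> body value

REG = 0xd0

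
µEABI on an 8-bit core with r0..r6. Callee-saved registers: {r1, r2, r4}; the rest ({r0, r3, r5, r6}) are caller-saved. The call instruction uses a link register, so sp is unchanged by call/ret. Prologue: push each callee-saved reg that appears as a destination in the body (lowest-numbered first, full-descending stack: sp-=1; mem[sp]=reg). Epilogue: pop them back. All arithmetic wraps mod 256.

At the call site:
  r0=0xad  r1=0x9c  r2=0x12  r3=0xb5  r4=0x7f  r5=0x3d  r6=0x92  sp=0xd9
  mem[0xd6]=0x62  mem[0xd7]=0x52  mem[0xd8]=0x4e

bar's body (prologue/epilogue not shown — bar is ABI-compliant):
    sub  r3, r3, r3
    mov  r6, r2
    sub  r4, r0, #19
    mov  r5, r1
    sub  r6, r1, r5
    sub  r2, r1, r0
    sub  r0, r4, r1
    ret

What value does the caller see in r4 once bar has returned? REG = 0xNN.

prologue: push r2 → mem[0xd8]=0x12, sp=0xd8
prologue: push r4 → mem[0xd7]=0x7f, sp=0xd7
body[0] sub  r3, r3, r3 → r3=0x00
body[1] mov  r6, r2 → r6=0x12
body[2] sub  r4, r0, #19 → r4=0x9a
body[3] mov  r5, r1 → r5=0x9c
body[4] sub  r6, r1, r5 → r6=0x00
body[5] sub  r2, r1, r0 → r2=0xef
body[6] sub  r0, r4, r1 → r0=0xfe
epilogue: pop r4=0x7f, sp=0xd8
epilogue: pop r2=0x12, sp=0xd9
r4 is callee-saved → restored

REG = 0x7f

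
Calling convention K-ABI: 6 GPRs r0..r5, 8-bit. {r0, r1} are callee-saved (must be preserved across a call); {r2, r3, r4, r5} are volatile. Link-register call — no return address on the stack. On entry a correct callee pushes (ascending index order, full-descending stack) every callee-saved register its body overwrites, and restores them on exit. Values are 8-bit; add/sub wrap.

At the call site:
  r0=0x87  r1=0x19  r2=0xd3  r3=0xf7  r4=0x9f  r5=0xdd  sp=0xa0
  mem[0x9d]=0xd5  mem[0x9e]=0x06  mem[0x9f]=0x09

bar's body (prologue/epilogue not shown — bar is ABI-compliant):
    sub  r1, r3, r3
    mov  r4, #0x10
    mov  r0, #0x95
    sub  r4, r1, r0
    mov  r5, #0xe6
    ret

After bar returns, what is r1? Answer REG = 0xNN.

REG = 0x19

prologue: push r0 -> mem[0x9f]=0x87, sp=0x9f
prologue: push r1 -> mem[0x9e]=0x19, sp=0x9e
body[0] sub  r1, r3, r3 -> r1=0x00
body[1] mov  r4, #0x10 -> r4=0x10
body[2] mov  r0, #0x95 -> r0=0x95
body[3] sub  r4, r1, r0 -> r4=0x6b
body[4] mov  r5, #0xe6 -> r5=0xe6
epilogue: pop r1=0x19, sp=0x9f
epilogue: pop r0=0x87, sp=0xa0
r1 is callee-saved -> restored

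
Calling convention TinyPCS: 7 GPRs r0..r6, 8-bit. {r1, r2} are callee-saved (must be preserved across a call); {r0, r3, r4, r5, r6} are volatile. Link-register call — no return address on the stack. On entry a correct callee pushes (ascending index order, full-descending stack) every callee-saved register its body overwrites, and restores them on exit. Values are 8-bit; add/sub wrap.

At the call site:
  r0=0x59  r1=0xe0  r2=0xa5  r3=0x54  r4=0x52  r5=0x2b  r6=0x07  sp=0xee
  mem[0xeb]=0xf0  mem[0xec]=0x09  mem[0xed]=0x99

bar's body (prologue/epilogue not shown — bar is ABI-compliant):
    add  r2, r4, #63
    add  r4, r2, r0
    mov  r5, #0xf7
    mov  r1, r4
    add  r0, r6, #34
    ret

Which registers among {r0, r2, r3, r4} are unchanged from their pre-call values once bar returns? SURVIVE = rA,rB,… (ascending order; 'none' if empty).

prologue: push r1 -> mem[0xed]=0xe0, sp=0xed
prologue: push r2 -> mem[0xec]=0xa5, sp=0xec
body[0] add  r2, r4, #63 -> r2=0x91
body[1] add  r4, r2, r0 -> r4=0xea
body[2] mov  r5, #0xf7 -> r5=0xf7
body[3] mov  r1, r4 -> r1=0xea
body[4] add  r0, r6, #34 -> r0=0x29
epilogue: pop r2=0xa5, sp=0xed
epilogue: pop r1=0xe0, sp=0xee
r0: caller-saved, written=True
r2: callee-saved, written=True
r3: caller-saved, written=False
r4: caller-saved, written=True

SURVIVE = r2,r3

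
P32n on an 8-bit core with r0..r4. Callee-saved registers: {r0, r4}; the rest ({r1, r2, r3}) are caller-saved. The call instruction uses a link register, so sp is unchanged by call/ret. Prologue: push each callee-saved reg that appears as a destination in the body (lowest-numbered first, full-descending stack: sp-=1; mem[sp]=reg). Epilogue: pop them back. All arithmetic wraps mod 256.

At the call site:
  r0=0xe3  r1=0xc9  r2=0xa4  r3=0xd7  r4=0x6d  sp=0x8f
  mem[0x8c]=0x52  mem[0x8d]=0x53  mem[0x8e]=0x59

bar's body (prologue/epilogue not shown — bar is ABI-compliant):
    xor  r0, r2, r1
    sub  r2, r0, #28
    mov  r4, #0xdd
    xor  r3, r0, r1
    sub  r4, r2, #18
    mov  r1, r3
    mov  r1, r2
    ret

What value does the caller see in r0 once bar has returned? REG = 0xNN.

prologue: push r0 -> mem[0x8e]=0xe3, sp=0x8e
prologue: push r4 -> mem[0x8d]=0x6d, sp=0x8d
body[0] xor  r0, r2, r1 -> r0=0x6d
body[1] sub  r2, r0, #28 -> r2=0x51
body[2] mov  r4, #0xdd -> r4=0xdd
body[3] xor  r3, r0, r1 -> r3=0xa4
body[4] sub  r4, r2, #18 -> r4=0x3f
body[5] mov  r1, r3 -> r1=0xa4
body[6] mov  r1, r2 -> r1=0x51
epilogue: pop r4=0x6d, sp=0x8e
epilogue: pop r0=0xe3, sp=0x8f
r0 is callee-saved -> restored

REG = 0xe3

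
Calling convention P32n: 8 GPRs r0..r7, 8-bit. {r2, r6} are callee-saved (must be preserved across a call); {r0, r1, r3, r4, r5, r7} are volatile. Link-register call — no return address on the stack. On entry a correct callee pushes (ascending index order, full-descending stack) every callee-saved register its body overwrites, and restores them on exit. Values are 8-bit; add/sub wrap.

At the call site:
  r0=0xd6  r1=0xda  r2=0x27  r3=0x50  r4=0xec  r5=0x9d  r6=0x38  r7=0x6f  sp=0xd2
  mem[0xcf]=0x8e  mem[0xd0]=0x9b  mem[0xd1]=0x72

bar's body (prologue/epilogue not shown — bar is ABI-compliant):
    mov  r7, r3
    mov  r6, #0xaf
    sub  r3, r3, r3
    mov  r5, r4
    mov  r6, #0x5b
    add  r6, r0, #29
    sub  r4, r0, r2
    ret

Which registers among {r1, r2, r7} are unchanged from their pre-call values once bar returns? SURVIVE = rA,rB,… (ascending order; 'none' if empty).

SURVIVE = r1,r2

prologue: push r6 → mem[0xd1]=0x38, sp=0xd1
body[0] mov  r7, r3 → r7=0x50
body[1] mov  r6, #0xaf → r6=0xaf
body[2] sub  r3, r3, r3 → r3=0x00
body[3] mov  r5, r4 → r5=0xec
body[4] mov  r6, #0x5b → r6=0x5b
body[5] add  r6, r0, #29 → r6=0xf3
body[6] sub  r4, r0, r2 → r4=0xaf
epilogue: pop r6=0x38, sp=0xd2
r1: caller-saved, written=False
r2: callee-saved, written=False
r7: caller-saved, written=True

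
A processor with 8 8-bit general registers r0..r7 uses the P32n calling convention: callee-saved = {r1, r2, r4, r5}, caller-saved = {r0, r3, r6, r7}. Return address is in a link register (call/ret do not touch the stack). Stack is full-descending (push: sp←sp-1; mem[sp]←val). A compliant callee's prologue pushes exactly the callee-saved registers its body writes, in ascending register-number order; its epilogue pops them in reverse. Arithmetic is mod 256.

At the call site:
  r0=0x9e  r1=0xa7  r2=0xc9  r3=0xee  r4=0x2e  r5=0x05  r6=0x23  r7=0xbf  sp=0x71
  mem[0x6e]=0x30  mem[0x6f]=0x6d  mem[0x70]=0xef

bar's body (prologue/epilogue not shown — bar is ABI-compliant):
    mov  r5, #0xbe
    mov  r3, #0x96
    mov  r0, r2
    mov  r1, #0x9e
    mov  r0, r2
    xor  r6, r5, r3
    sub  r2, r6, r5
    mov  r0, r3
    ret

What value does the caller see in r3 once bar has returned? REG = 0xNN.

prologue: push r1 → mem[0x70]=0xa7, sp=0x70
prologue: push r2 → mem[0x6f]=0xc9, sp=0x6f
prologue: push r5 → mem[0x6e]=0x05, sp=0x6e
body[0] mov  r5, #0xbe → r5=0xbe
body[1] mov  r3, #0x96 → r3=0x96
body[2] mov  r0, r2 → r0=0xc9
body[3] mov  r1, #0x9e → r1=0x9e
body[4] mov  r0, r2 → r0=0xc9
body[5] xor  r6, r5, r3 → r6=0x28
body[6] sub  r2, r6, r5 → r2=0x6a
body[7] mov  r0, r3 → r0=0x96
epilogue: pop r5=0x05, sp=0x6f
epilogue: pop r2=0xc9, sp=0x70
epilogue: pop r1=0xa7, sp=0x71
r3 is caller-saved → body value

REG = 0x96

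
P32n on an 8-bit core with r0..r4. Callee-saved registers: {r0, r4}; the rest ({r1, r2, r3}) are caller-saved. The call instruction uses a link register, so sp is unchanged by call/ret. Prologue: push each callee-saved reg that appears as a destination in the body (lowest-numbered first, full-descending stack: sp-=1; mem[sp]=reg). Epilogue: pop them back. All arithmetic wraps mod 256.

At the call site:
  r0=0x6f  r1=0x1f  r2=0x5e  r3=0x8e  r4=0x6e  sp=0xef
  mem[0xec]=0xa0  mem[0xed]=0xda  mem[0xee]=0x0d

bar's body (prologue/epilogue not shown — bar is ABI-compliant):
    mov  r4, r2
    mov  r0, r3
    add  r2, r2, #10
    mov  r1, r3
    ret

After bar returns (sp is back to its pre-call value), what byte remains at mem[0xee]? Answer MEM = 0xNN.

prologue: push r0 -> mem[0xee]=0x6f, sp=0xee
prologue: push r4 -> mem[0xed]=0x6e, sp=0xed
body[0] mov  r4, r2 -> r4=0x5e
body[1] mov  r0, r3 -> r0=0x8e
body[2] add  r2, r2, #10 -> r2=0x68
body[3] mov  r1, r3 -> r1=0x8e
epilogue: pop r4=0x6e, sp=0xee
epilogue: pop r0=0x6f, sp=0xef
prologue pushed ['r0', 'r4'] at ['0xee', '0xed']

MEM = 0x6f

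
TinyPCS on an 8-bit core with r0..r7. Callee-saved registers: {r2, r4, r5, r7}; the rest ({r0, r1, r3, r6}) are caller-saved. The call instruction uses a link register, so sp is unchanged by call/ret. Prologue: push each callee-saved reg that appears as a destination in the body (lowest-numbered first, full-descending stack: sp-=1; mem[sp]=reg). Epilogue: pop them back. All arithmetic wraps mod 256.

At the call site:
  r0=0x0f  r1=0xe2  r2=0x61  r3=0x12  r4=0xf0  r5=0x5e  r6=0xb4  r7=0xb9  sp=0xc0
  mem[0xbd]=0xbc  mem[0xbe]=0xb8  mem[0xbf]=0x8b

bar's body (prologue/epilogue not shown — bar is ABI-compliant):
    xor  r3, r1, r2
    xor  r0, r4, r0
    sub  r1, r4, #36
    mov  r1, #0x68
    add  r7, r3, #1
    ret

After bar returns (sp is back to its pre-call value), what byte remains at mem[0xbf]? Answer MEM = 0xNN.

prologue: push r7 -> mem[0xbf]=0xb9, sp=0xbf
body[0] xor  r3, r1, r2 -> r3=0x83
body[1] xor  r0, r4, r0 -> r0=0xff
body[2] sub  r1, r4, #36 -> r1=0xcc
body[3] mov  r1, #0x68 -> r1=0x68
body[4] add  r7, r3, #1 -> r7=0x84
epilogue: pop r7=0xb9, sp=0xc0
prologue pushed ['r7'] at ['0xbf']

MEM = 0xb9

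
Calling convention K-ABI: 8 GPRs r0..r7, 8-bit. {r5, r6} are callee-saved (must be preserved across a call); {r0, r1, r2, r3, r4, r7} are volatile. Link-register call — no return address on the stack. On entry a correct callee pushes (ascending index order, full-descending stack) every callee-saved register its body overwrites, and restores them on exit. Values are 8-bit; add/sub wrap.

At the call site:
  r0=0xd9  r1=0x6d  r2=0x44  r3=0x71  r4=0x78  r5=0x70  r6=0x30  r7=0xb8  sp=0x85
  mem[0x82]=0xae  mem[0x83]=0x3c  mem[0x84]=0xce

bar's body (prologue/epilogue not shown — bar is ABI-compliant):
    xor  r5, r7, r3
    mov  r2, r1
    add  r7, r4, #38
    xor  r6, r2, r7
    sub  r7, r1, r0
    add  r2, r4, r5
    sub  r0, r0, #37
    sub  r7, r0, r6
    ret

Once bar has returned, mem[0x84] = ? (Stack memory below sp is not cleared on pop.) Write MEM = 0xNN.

prologue: push r5 → mem[0x84]=0x70, sp=0x84
prologue: push r6 → mem[0x83]=0x30, sp=0x83
body[0] xor  r5, r7, r3 → r5=0xc9
body[1] mov  r2, r1 → r2=0x6d
body[2] add  r7, r4, #38 → r7=0x9e
body[3] xor  r6, r2, r7 → r6=0xf3
body[4] sub  r7, r1, r0 → r7=0x94
body[5] add  r2, r4, r5 → r2=0x41
body[6] sub  r0, r0, #37 → r0=0xb4
body[7] sub  r7, r0, r6 → r7=0xc1
epilogue: pop r6=0x30, sp=0x84
epilogue: pop r5=0x70, sp=0x85
prologue pushed ['r5', 'r6'] at ['0x84', '0x83']

MEM = 0x70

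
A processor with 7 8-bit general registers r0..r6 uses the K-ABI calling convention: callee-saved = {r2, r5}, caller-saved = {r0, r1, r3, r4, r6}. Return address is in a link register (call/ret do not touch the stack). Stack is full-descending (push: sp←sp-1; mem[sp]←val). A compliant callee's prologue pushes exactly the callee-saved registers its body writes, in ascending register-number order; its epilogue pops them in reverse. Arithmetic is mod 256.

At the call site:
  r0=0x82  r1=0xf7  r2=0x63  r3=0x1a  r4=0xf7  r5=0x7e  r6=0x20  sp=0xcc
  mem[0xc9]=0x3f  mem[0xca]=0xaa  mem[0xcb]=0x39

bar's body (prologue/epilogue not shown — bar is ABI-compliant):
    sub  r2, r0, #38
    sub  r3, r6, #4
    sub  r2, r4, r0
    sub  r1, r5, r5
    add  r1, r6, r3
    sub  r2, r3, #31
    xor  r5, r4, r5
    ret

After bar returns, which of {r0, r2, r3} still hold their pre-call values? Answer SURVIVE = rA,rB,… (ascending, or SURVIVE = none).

prologue: push r2 → mem[0xcb]=0x63, sp=0xcb
prologue: push r5 → mem[0xca]=0x7e, sp=0xca
body[0] sub  r2, r0, #38 → r2=0x5c
body[1] sub  r3, r6, #4 → r3=0x1c
body[2] sub  r2, r4, r0 → r2=0x75
body[3] sub  r1, r5, r5 → r1=0x00
body[4] add  r1, r6, r3 → r1=0x3c
body[5] sub  r2, r3, #31 → r2=0xfd
body[6] xor  r5, r4, r5 → r5=0x89
epilogue: pop r5=0x7e, sp=0xcb
epilogue: pop r2=0x63, sp=0xcc
r0: caller-saved, written=False
r2: callee-saved, written=True
r3: caller-saved, written=True

SURVIVE = r0,r2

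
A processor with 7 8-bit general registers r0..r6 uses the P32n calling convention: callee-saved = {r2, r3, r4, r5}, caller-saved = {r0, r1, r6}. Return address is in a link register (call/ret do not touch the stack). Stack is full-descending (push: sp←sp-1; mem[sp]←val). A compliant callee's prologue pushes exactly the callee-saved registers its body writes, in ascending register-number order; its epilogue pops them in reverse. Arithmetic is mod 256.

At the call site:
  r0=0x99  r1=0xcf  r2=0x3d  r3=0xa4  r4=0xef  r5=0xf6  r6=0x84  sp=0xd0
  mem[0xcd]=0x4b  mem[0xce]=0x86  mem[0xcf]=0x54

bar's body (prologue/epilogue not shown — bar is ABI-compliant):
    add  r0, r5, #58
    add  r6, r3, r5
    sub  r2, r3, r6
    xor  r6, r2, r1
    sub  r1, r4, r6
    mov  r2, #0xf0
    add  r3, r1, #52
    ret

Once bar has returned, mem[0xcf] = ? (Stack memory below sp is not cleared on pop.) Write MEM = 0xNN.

MEM = 0x3d

prologue: push r2 → mem[0xcf]=0x3d, sp=0xcf
prologue: push r3 → mem[0xce]=0xa4, sp=0xce
body[0] add  r0, r5, #58 → r0=0x30
body[1] add  r6, r3, r5 → r6=0x9a
body[2] sub  r2, r3, r6 → r2=0x0a
body[3] xor  r6, r2, r1 → r6=0xc5
body[4] sub  r1, r4, r6 → r1=0x2a
body[5] mov  r2, #0xf0 → r2=0xf0
body[6] add  r3, r1, #52 → r3=0x5e
epilogue: pop r3=0xa4, sp=0xcf
epilogue: pop r2=0x3d, sp=0xd0
prologue pushed ['r2', 'r3'] at ['0xcf', '0xce']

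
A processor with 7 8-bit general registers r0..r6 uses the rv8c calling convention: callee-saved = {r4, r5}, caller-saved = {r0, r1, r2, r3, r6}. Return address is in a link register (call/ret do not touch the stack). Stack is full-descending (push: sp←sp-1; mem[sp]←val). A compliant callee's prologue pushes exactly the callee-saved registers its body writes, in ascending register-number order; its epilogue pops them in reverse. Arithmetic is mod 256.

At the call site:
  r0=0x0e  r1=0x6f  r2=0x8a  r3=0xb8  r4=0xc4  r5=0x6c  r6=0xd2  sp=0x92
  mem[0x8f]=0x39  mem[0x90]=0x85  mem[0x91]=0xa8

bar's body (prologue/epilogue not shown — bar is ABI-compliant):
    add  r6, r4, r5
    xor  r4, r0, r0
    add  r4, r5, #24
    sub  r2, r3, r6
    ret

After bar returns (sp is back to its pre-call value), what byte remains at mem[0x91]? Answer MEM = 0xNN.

MEM = 0xc4

prologue: push r4 -> mem[0x91]=0xc4, sp=0x91
body[0] add  r6, r4, r5 -> r6=0x30
body[1] xor  r4, r0, r0 -> r4=0x00
body[2] add  r4, r5, #24 -> r4=0x84
body[3] sub  r2, r3, r6 -> r2=0x88
epilogue: pop r4=0xc4, sp=0x92
prologue pushed ['r4'] at ['0x91']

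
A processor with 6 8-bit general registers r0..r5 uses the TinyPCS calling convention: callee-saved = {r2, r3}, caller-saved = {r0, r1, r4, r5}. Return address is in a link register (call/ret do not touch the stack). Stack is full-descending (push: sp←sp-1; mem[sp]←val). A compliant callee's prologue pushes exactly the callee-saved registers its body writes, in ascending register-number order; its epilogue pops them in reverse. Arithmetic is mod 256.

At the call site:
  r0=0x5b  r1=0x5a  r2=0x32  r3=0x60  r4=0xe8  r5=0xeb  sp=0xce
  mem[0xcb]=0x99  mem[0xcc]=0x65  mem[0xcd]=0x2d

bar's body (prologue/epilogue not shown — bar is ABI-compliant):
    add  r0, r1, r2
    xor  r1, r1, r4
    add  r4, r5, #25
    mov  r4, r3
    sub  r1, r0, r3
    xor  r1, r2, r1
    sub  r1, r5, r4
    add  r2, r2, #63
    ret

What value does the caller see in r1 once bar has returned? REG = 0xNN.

prologue: push r2 → mem[0xcd]=0x32, sp=0xcd
body[0] add  r0, r1, r2 → r0=0x8c
body[1] xor  r1, r1, r4 → r1=0xb2
body[2] add  r4, r5, #25 → r4=0x04
body[3] mov  r4, r3 → r4=0x60
body[4] sub  r1, r0, r3 → r1=0x2c
body[5] xor  r1, r2, r1 → r1=0x1e
body[6] sub  r1, r5, r4 → r1=0x8b
body[7] add  r2, r2, #63 → r2=0x71
epilogue: pop r2=0x32, sp=0xce
r1 is caller-saved → body value

REG = 0x8b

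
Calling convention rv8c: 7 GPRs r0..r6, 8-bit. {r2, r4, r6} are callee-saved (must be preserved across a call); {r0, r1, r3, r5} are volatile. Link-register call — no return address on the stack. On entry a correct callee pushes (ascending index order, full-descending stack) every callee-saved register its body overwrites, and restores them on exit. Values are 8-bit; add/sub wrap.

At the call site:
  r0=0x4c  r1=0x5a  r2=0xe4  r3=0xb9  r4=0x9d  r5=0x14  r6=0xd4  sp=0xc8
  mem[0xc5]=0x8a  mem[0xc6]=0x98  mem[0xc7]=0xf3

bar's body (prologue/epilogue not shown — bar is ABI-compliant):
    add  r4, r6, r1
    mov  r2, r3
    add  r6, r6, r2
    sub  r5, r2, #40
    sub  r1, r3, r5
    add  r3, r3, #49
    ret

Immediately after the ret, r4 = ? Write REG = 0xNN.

prologue: push r2 -> mem[0xc7]=0xe4, sp=0xc7
prologue: push r4 -> mem[0xc6]=0x9d, sp=0xc6
prologue: push r6 -> mem[0xc5]=0xd4, sp=0xc5
body[0] add  r4, r6, r1 -> r4=0x2e
body[1] mov  r2, r3 -> r2=0xb9
body[2] add  r6, r6, r2 -> r6=0x8d
body[3] sub  r5, r2, #40 -> r5=0x91
body[4] sub  r1, r3, r5 -> r1=0x28
body[5] add  r3, r3, #49 -> r3=0xea
epilogue: pop r6=0xd4, sp=0xc6
epilogue: pop r4=0x9d, sp=0xc7
epilogue: pop r2=0xe4, sp=0xc8
r4 is callee-saved -> restored

REG = 0x9d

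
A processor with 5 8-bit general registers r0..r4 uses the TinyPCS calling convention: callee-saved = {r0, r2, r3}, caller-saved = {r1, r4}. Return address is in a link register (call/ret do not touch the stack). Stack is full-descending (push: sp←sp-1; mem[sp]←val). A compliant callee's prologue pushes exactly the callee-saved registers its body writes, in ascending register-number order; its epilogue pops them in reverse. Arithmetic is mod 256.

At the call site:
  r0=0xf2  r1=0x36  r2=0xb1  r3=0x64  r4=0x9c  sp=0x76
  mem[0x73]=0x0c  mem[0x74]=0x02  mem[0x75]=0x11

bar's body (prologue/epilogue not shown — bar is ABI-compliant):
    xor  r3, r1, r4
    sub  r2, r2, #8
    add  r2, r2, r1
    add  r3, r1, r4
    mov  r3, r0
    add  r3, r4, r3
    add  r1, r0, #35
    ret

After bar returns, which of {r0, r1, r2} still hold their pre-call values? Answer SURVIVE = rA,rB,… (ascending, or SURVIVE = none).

prologue: push r2 → mem[0x75]=0xb1, sp=0x75
prologue: push r3 → mem[0x74]=0x64, sp=0x74
body[0] xor  r3, r1, r4 → r3=0xaa
body[1] sub  r2, r2, #8 → r2=0xa9
body[2] add  r2, r2, r1 → r2=0xdf
body[3] add  r3, r1, r4 → r3=0xd2
body[4] mov  r3, r0 → r3=0xf2
body[5] add  r3, r4, r3 → r3=0x8e
body[6] add  r1, r0, #35 → r1=0x15
epilogue: pop r3=0x64, sp=0x75
epilogue: pop r2=0xb1, sp=0x76
r0: callee-saved, written=False
r1: caller-saved, written=True
r2: callee-saved, written=True

SURVIVE = r0,r2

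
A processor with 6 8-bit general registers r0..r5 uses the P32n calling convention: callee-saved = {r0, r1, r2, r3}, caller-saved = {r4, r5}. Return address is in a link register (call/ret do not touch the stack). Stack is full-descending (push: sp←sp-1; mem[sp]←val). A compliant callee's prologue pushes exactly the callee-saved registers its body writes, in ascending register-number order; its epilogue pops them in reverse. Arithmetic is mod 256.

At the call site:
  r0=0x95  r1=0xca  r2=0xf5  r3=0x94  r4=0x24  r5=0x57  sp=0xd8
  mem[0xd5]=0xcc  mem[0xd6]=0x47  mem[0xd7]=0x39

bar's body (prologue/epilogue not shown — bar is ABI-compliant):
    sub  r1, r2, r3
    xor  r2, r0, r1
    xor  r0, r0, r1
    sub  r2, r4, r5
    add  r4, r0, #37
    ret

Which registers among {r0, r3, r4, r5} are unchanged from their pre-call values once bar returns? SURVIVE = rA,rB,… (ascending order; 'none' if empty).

prologue: push r0 -> mem[0xd7]=0x95, sp=0xd7
prologue: push r1 -> mem[0xd6]=0xca, sp=0xd6
prologue: push r2 -> mem[0xd5]=0xf5, sp=0xd5
body[0] sub  r1, r2, r3 -> r1=0x61
body[1] xor  r2, r0, r1 -> r2=0xf4
body[2] xor  r0, r0, r1 -> r0=0xf4
body[3] sub  r2, r4, r5 -> r2=0xcd
body[4] add  r4, r0, #37 -> r4=0x19
epilogue: pop r2=0xf5, sp=0xd6
epilogue: pop r1=0xca, sp=0xd7
epilogue: pop r0=0x95, sp=0xd8
r0: callee-saved, written=True
r3: callee-saved, written=False
r4: caller-saved, written=True
r5: caller-saved, written=False

SURVIVE = r0,r3,r5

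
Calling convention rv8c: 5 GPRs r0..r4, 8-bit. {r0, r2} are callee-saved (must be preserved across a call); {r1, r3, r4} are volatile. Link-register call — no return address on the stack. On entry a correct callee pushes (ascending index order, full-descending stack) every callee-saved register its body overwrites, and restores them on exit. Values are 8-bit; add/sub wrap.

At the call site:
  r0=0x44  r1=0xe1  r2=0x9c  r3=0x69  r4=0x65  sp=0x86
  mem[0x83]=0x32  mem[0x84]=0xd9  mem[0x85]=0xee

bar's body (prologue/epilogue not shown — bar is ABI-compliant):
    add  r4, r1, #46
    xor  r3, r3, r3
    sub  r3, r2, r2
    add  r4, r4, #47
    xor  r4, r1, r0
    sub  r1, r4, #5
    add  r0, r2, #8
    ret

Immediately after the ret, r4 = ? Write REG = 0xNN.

REG = 0xa5

prologue: push r0 -> mem[0x85]=0x44, sp=0x85
body[0] add  r4, r1, #46 -> r4=0x0f
body[1] xor  r3, r3, r3 -> r3=0x00
body[2] sub  r3, r2, r2 -> r3=0x00
body[3] add  r4, r4, #47 -> r4=0x3e
body[4] xor  r4, r1, r0 -> r4=0xa5
body[5] sub  r1, r4, #5 -> r1=0xa0
body[6] add  r0, r2, #8 -> r0=0xa4
epilogue: pop r0=0x44, sp=0x86
r4 is caller-saved -> body value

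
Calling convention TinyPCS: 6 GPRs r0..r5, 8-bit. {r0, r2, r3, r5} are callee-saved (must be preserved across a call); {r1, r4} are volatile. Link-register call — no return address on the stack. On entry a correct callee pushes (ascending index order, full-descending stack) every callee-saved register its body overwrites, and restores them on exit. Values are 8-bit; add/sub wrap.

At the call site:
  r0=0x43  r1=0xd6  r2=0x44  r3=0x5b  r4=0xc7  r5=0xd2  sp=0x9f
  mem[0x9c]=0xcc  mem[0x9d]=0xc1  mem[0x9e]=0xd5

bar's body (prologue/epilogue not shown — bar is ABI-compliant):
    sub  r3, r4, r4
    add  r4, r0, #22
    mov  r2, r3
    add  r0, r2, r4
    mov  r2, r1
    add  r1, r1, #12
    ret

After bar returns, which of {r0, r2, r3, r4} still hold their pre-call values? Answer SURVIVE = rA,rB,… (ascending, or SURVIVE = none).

prologue: push r0 → mem[0x9e]=0x43, sp=0x9e
prologue: push r2 → mem[0x9d]=0x44, sp=0x9d
prologue: push r3 → mem[0x9c]=0x5b, sp=0x9c
body[0] sub  r3, r4, r4 → r3=0x00
body[1] add  r4, r0, #22 → r4=0x59
body[2] mov  r2, r3 → r2=0x00
body[3] add  r0, r2, r4 → r0=0x59
body[4] mov  r2, r1 → r2=0xd6
body[5] add  r1, r1, #12 → r1=0xe2
epilogue: pop r3=0x5b, sp=0x9d
epilogue: pop r2=0x44, sp=0x9e
epilogue: pop r0=0x43, sp=0x9f
r0: callee-saved, written=True
r2: callee-saved, written=True
r3: callee-saved, written=True
r4: caller-saved, written=True

SURVIVE = r0,r2,r3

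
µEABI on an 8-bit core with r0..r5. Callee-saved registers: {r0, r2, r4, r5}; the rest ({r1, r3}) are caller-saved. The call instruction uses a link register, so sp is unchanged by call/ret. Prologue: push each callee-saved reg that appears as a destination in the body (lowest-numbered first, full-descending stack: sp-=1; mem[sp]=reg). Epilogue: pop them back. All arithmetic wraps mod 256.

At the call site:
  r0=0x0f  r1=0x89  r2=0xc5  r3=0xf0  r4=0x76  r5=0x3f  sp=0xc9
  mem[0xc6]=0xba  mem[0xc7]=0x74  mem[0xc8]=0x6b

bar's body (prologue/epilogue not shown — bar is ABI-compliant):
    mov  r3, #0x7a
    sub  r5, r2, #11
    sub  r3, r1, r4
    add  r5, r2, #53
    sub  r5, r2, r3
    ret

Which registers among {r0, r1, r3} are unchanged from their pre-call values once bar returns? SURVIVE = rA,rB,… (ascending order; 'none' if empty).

prologue: push r5 -> mem[0xc8]=0x3f, sp=0xc8
body[0] mov  r3, #0x7a -> r3=0x7a
body[1] sub  r5, r2, #11 -> r5=0xba
body[2] sub  r3, r1, r4 -> r3=0x13
body[3] add  r5, r2, #53 -> r5=0xfa
body[4] sub  r5, r2, r3 -> r5=0xb2
epilogue: pop r5=0x3f, sp=0xc9
r0: callee-saved, written=False
r1: caller-saved, written=False
r3: caller-saved, written=True

SURVIVE = r0,r1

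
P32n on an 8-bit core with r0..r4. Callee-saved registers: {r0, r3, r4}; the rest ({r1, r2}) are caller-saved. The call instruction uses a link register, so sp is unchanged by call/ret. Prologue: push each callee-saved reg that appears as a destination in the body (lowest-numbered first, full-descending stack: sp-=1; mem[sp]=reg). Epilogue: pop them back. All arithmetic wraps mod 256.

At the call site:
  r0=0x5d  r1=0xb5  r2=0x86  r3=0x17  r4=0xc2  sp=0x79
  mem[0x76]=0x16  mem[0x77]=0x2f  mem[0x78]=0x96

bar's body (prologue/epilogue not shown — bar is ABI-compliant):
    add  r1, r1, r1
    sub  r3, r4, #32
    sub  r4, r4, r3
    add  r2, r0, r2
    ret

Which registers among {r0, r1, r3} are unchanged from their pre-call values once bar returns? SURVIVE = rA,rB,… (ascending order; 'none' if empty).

prologue: push r3 -> mem[0x78]=0x17, sp=0x78
prologue: push r4 -> mem[0x77]=0xc2, sp=0x77
body[0] add  r1, r1, r1 -> r1=0x6a
body[1] sub  r3, r4, #32 -> r3=0xa2
body[2] sub  r4, r4, r3 -> r4=0x20
body[3] add  r2, r0, r2 -> r2=0xe3
epilogue: pop r4=0xc2, sp=0x78
epilogue: pop r3=0x17, sp=0x79
r0: callee-saved, written=False
r1: caller-saved, written=True
r3: callee-saved, written=True

SURVIVE = r0,r3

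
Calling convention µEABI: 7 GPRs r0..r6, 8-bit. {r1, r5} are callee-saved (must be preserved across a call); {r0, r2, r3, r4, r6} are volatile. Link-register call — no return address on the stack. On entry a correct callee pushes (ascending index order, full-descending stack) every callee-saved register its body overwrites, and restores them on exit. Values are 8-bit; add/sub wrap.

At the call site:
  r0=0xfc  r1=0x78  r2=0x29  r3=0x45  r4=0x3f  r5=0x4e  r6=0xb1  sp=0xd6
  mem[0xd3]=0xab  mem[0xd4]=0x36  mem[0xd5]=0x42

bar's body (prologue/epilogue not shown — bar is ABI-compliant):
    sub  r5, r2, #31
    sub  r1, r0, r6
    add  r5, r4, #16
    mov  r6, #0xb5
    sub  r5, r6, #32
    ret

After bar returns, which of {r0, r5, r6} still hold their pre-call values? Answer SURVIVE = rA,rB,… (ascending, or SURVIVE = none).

SURVIVE = r0,r5

prologue: push r1 → mem[0xd5]=0x78, sp=0xd5
prologue: push r5 → mem[0xd4]=0x4e, sp=0xd4
body[0] sub  r5, r2, #31 → r5=0x0a
body[1] sub  r1, r0, r6 → r1=0x4b
body[2] add  r5, r4, #16 → r5=0x4f
body[3] mov  r6, #0xb5 → r6=0xb5
body[4] sub  r5, r6, #32 → r5=0x95
epilogue: pop r5=0x4e, sp=0xd5
epilogue: pop r1=0x78, sp=0xd6
r0: caller-saved, written=False
r5: callee-saved, written=True
r6: caller-saved, written=True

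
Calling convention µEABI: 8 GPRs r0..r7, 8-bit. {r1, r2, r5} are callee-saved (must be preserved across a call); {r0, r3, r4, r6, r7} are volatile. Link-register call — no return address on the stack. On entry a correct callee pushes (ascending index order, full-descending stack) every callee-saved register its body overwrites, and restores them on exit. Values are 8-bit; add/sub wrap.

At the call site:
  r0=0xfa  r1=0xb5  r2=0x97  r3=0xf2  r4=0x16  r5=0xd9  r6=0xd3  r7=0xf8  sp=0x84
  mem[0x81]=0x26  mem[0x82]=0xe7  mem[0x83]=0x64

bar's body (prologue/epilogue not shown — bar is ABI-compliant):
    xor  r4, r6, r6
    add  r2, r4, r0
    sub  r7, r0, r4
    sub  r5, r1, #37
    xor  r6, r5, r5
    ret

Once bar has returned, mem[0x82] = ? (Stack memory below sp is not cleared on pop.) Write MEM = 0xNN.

prologue: push r2 -> mem[0x83]=0x97, sp=0x83
prologue: push r5 -> mem[0x82]=0xd9, sp=0x82
body[0] xor  r4, r6, r6 -> r4=0x00
body[1] add  r2, r4, r0 -> r2=0xfa
body[2] sub  r7, r0, r4 -> r7=0xfa
body[3] sub  r5, r1, #37 -> r5=0x90
body[4] xor  r6, r5, r5 -> r6=0x00
epilogue: pop r5=0xd9, sp=0x83
epilogue: pop r2=0x97, sp=0x84
prologue pushed ['r2', 'r5'] at ['0x83', '0x82']

MEM = 0xd9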